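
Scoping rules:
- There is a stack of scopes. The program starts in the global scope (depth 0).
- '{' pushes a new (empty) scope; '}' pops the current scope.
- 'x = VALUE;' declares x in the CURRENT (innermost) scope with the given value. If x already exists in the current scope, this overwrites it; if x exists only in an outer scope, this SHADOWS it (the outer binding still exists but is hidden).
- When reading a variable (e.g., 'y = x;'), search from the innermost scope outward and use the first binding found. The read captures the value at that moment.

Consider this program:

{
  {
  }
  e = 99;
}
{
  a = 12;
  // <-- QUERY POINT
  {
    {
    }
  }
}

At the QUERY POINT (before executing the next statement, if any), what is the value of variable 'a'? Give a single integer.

Answer: 12

Derivation:
Step 1: enter scope (depth=1)
Step 2: enter scope (depth=2)
Step 3: exit scope (depth=1)
Step 4: declare e=99 at depth 1
Step 5: exit scope (depth=0)
Step 6: enter scope (depth=1)
Step 7: declare a=12 at depth 1
Visible at query point: a=12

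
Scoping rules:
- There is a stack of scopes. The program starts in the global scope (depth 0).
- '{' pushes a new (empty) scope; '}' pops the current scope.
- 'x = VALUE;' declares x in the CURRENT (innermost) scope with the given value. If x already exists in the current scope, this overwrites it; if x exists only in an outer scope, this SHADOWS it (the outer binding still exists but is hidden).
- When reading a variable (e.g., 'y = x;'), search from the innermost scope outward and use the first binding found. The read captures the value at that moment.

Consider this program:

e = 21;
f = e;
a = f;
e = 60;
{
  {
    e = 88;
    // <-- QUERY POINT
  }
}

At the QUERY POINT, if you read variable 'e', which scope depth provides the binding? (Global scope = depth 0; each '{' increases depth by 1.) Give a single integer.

Answer: 2

Derivation:
Step 1: declare e=21 at depth 0
Step 2: declare f=(read e)=21 at depth 0
Step 3: declare a=(read f)=21 at depth 0
Step 4: declare e=60 at depth 0
Step 5: enter scope (depth=1)
Step 6: enter scope (depth=2)
Step 7: declare e=88 at depth 2
Visible at query point: a=21 e=88 f=21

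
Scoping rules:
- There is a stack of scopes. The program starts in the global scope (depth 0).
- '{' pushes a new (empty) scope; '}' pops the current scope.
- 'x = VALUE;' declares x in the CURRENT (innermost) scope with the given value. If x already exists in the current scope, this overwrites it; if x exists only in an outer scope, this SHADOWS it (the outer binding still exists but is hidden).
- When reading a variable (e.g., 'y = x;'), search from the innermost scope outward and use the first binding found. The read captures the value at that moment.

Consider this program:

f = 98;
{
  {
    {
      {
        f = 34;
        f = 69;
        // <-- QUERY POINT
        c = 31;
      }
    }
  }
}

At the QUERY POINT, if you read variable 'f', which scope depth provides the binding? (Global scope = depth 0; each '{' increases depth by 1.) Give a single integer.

Answer: 4

Derivation:
Step 1: declare f=98 at depth 0
Step 2: enter scope (depth=1)
Step 3: enter scope (depth=2)
Step 4: enter scope (depth=3)
Step 5: enter scope (depth=4)
Step 6: declare f=34 at depth 4
Step 7: declare f=69 at depth 4
Visible at query point: f=69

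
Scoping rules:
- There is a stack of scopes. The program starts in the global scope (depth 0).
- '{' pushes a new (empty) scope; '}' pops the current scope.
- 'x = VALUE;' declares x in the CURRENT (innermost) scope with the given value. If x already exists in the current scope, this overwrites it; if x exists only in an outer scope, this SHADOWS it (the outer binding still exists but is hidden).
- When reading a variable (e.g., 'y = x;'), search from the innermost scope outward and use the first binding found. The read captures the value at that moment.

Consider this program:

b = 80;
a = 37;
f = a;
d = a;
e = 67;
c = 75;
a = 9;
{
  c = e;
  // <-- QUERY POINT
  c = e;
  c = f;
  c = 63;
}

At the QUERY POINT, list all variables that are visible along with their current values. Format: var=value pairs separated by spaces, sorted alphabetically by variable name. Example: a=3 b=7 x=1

Step 1: declare b=80 at depth 0
Step 2: declare a=37 at depth 0
Step 3: declare f=(read a)=37 at depth 0
Step 4: declare d=(read a)=37 at depth 0
Step 5: declare e=67 at depth 0
Step 6: declare c=75 at depth 0
Step 7: declare a=9 at depth 0
Step 8: enter scope (depth=1)
Step 9: declare c=(read e)=67 at depth 1
Visible at query point: a=9 b=80 c=67 d=37 e=67 f=37

Answer: a=9 b=80 c=67 d=37 e=67 f=37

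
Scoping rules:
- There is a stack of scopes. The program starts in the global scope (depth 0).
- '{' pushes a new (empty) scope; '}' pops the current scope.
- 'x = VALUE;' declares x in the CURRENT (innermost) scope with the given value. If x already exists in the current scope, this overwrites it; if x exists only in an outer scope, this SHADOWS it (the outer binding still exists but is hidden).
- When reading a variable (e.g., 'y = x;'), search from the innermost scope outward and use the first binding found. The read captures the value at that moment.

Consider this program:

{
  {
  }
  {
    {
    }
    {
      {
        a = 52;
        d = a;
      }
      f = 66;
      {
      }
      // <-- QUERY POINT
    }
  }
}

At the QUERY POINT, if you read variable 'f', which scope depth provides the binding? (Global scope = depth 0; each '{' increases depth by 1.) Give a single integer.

Step 1: enter scope (depth=1)
Step 2: enter scope (depth=2)
Step 3: exit scope (depth=1)
Step 4: enter scope (depth=2)
Step 5: enter scope (depth=3)
Step 6: exit scope (depth=2)
Step 7: enter scope (depth=3)
Step 8: enter scope (depth=4)
Step 9: declare a=52 at depth 4
Step 10: declare d=(read a)=52 at depth 4
Step 11: exit scope (depth=3)
Step 12: declare f=66 at depth 3
Step 13: enter scope (depth=4)
Step 14: exit scope (depth=3)
Visible at query point: f=66

Answer: 3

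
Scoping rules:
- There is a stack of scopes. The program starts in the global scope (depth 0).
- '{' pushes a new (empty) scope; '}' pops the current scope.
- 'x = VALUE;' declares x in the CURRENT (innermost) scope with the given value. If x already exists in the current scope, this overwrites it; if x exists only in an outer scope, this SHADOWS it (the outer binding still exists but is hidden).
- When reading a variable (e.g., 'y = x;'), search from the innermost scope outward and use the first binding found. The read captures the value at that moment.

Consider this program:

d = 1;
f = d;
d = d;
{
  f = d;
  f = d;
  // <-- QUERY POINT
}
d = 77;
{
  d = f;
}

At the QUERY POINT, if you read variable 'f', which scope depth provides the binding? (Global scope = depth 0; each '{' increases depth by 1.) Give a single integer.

Answer: 1

Derivation:
Step 1: declare d=1 at depth 0
Step 2: declare f=(read d)=1 at depth 0
Step 3: declare d=(read d)=1 at depth 0
Step 4: enter scope (depth=1)
Step 5: declare f=(read d)=1 at depth 1
Step 6: declare f=(read d)=1 at depth 1
Visible at query point: d=1 f=1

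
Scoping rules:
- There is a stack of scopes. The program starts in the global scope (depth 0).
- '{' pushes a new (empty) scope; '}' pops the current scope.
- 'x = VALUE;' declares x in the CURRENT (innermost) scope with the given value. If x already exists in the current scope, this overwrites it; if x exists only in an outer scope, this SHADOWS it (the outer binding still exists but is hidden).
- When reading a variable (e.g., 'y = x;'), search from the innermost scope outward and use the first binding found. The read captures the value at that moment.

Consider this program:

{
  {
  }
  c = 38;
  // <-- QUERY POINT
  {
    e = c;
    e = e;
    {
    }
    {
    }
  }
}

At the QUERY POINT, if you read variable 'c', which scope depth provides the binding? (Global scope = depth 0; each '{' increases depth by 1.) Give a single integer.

Step 1: enter scope (depth=1)
Step 2: enter scope (depth=2)
Step 3: exit scope (depth=1)
Step 4: declare c=38 at depth 1
Visible at query point: c=38

Answer: 1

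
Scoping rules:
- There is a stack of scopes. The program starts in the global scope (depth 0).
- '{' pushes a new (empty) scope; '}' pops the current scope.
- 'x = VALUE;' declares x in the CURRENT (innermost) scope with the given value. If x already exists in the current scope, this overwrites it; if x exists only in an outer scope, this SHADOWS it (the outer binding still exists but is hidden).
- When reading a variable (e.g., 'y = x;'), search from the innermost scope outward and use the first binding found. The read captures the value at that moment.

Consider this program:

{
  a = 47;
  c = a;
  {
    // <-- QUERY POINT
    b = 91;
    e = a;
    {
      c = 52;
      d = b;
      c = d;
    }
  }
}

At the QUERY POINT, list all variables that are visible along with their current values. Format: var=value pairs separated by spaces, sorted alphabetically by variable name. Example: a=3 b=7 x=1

Answer: a=47 c=47

Derivation:
Step 1: enter scope (depth=1)
Step 2: declare a=47 at depth 1
Step 3: declare c=(read a)=47 at depth 1
Step 4: enter scope (depth=2)
Visible at query point: a=47 c=47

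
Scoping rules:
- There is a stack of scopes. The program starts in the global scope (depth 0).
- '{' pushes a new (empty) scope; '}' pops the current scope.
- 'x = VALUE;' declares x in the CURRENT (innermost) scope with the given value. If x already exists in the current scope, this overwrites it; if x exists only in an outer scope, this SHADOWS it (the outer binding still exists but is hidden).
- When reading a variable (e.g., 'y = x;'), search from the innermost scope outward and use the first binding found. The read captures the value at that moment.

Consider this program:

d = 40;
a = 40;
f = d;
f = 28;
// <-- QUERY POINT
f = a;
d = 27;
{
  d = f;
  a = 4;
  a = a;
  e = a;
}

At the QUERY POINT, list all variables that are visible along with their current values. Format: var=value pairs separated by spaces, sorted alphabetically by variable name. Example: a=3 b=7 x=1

Step 1: declare d=40 at depth 0
Step 2: declare a=40 at depth 0
Step 3: declare f=(read d)=40 at depth 0
Step 4: declare f=28 at depth 0
Visible at query point: a=40 d=40 f=28

Answer: a=40 d=40 f=28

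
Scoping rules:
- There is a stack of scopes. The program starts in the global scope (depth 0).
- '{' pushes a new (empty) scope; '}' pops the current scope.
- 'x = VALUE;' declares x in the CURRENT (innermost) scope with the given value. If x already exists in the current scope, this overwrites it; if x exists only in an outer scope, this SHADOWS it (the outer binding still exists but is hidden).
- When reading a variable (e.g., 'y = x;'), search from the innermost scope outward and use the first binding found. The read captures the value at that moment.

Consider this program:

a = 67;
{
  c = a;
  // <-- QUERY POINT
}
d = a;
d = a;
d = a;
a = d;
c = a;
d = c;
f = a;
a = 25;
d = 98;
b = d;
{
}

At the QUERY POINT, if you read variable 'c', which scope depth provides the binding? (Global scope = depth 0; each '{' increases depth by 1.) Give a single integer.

Step 1: declare a=67 at depth 0
Step 2: enter scope (depth=1)
Step 3: declare c=(read a)=67 at depth 1
Visible at query point: a=67 c=67

Answer: 1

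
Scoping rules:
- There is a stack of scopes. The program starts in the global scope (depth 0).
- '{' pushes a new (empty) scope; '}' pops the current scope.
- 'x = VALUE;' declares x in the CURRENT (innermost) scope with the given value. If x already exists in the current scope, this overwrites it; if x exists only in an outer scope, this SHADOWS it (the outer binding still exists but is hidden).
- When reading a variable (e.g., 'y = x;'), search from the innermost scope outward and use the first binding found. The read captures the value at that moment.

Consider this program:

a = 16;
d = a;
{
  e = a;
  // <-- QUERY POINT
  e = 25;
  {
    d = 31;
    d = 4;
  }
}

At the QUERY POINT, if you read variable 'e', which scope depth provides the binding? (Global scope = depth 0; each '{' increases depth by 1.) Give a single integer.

Step 1: declare a=16 at depth 0
Step 2: declare d=(read a)=16 at depth 0
Step 3: enter scope (depth=1)
Step 4: declare e=(read a)=16 at depth 1
Visible at query point: a=16 d=16 e=16

Answer: 1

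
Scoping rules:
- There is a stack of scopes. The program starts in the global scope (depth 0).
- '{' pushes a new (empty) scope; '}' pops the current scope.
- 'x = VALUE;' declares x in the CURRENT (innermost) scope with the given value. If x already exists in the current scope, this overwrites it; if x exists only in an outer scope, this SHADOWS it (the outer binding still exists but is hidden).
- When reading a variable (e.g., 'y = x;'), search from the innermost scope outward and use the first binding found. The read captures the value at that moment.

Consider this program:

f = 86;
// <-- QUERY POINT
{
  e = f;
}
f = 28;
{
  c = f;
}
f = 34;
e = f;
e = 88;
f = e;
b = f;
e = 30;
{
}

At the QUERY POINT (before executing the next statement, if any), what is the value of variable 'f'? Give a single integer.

Answer: 86

Derivation:
Step 1: declare f=86 at depth 0
Visible at query point: f=86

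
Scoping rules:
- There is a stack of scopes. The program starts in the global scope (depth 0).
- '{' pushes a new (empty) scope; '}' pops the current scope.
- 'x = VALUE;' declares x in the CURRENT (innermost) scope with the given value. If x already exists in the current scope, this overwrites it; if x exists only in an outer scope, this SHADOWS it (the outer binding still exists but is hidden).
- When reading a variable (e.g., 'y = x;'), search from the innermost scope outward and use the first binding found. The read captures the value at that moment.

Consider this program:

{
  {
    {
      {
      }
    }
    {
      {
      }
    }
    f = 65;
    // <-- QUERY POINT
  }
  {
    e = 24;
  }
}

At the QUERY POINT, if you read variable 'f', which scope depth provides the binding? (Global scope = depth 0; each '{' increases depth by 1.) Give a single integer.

Answer: 2

Derivation:
Step 1: enter scope (depth=1)
Step 2: enter scope (depth=2)
Step 3: enter scope (depth=3)
Step 4: enter scope (depth=4)
Step 5: exit scope (depth=3)
Step 6: exit scope (depth=2)
Step 7: enter scope (depth=3)
Step 8: enter scope (depth=4)
Step 9: exit scope (depth=3)
Step 10: exit scope (depth=2)
Step 11: declare f=65 at depth 2
Visible at query point: f=65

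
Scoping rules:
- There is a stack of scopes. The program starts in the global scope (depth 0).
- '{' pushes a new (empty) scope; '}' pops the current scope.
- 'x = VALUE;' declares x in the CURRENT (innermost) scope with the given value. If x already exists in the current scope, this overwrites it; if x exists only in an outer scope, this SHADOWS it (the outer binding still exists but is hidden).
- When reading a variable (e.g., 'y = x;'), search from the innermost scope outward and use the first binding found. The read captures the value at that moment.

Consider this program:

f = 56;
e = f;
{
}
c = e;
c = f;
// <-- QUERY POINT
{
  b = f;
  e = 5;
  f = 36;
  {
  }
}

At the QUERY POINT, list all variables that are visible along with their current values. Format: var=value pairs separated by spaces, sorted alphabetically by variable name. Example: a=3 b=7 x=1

Step 1: declare f=56 at depth 0
Step 2: declare e=(read f)=56 at depth 0
Step 3: enter scope (depth=1)
Step 4: exit scope (depth=0)
Step 5: declare c=(read e)=56 at depth 0
Step 6: declare c=(read f)=56 at depth 0
Visible at query point: c=56 e=56 f=56

Answer: c=56 e=56 f=56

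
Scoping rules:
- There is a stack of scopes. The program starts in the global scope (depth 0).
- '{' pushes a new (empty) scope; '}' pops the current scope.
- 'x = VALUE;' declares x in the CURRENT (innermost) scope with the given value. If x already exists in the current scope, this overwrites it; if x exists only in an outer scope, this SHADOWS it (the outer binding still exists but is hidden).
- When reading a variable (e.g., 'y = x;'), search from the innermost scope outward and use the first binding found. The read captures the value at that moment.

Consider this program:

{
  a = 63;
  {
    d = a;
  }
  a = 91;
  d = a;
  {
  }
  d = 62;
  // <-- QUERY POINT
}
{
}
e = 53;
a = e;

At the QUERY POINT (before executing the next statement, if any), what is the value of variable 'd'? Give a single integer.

Answer: 62

Derivation:
Step 1: enter scope (depth=1)
Step 2: declare a=63 at depth 1
Step 3: enter scope (depth=2)
Step 4: declare d=(read a)=63 at depth 2
Step 5: exit scope (depth=1)
Step 6: declare a=91 at depth 1
Step 7: declare d=(read a)=91 at depth 1
Step 8: enter scope (depth=2)
Step 9: exit scope (depth=1)
Step 10: declare d=62 at depth 1
Visible at query point: a=91 d=62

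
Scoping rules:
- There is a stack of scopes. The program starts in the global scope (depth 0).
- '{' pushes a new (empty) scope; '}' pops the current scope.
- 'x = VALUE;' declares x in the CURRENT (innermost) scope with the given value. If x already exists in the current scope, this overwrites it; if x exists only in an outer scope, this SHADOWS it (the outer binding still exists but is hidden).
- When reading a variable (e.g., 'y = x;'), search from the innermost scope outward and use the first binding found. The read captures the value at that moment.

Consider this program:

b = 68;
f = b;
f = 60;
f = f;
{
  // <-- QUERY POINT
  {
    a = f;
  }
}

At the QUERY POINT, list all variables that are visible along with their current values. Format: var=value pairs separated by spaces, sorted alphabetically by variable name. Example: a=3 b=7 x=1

Answer: b=68 f=60

Derivation:
Step 1: declare b=68 at depth 0
Step 2: declare f=(read b)=68 at depth 0
Step 3: declare f=60 at depth 0
Step 4: declare f=(read f)=60 at depth 0
Step 5: enter scope (depth=1)
Visible at query point: b=68 f=60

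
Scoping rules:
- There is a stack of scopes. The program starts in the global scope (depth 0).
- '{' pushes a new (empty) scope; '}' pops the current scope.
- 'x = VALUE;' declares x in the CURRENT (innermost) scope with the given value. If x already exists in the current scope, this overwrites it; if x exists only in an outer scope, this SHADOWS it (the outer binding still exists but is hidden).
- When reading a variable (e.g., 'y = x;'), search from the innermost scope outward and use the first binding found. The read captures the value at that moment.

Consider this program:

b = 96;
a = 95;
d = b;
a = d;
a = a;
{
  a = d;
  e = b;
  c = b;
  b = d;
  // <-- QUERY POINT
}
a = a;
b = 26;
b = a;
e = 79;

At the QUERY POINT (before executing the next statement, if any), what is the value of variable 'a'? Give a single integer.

Answer: 96

Derivation:
Step 1: declare b=96 at depth 0
Step 2: declare a=95 at depth 0
Step 3: declare d=(read b)=96 at depth 0
Step 4: declare a=(read d)=96 at depth 0
Step 5: declare a=(read a)=96 at depth 0
Step 6: enter scope (depth=1)
Step 7: declare a=(read d)=96 at depth 1
Step 8: declare e=(read b)=96 at depth 1
Step 9: declare c=(read b)=96 at depth 1
Step 10: declare b=(read d)=96 at depth 1
Visible at query point: a=96 b=96 c=96 d=96 e=96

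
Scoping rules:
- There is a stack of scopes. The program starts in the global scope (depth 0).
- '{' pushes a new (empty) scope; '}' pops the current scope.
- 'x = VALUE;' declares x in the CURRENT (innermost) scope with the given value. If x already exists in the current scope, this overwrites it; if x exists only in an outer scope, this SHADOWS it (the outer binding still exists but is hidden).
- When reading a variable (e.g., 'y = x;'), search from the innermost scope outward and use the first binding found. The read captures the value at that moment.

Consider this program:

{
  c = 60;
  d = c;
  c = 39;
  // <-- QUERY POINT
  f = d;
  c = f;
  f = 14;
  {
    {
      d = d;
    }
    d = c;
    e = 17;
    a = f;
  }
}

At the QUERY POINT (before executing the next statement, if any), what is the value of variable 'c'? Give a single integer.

Answer: 39

Derivation:
Step 1: enter scope (depth=1)
Step 2: declare c=60 at depth 1
Step 3: declare d=(read c)=60 at depth 1
Step 4: declare c=39 at depth 1
Visible at query point: c=39 d=60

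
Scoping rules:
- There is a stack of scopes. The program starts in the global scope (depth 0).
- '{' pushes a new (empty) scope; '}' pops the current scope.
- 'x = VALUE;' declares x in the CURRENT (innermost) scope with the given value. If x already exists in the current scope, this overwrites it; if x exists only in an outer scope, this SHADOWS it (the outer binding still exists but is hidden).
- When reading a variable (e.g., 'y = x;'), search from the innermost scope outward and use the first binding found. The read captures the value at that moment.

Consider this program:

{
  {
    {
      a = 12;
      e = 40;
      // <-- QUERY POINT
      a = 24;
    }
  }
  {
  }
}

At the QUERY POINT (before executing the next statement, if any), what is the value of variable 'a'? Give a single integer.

Step 1: enter scope (depth=1)
Step 2: enter scope (depth=2)
Step 3: enter scope (depth=3)
Step 4: declare a=12 at depth 3
Step 5: declare e=40 at depth 3
Visible at query point: a=12 e=40

Answer: 12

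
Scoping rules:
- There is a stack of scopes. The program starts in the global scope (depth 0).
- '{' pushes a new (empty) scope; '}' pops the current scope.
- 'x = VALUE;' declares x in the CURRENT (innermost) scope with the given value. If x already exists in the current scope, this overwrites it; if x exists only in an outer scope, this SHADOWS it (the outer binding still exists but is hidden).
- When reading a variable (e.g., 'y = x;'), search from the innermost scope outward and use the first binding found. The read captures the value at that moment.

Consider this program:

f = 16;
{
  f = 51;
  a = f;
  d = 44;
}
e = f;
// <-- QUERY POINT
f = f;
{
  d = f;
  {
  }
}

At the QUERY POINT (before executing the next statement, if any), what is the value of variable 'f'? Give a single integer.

Answer: 16

Derivation:
Step 1: declare f=16 at depth 0
Step 2: enter scope (depth=1)
Step 3: declare f=51 at depth 1
Step 4: declare a=(read f)=51 at depth 1
Step 5: declare d=44 at depth 1
Step 6: exit scope (depth=0)
Step 7: declare e=(read f)=16 at depth 0
Visible at query point: e=16 f=16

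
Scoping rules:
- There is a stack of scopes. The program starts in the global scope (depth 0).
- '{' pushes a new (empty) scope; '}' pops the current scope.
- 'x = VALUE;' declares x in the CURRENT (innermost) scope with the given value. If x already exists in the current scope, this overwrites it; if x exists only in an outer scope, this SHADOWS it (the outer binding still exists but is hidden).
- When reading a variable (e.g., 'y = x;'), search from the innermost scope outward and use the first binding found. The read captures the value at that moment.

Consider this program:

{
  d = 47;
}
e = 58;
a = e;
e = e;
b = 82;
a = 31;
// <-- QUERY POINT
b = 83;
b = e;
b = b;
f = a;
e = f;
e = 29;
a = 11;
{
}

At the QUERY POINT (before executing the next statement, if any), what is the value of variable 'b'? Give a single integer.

Step 1: enter scope (depth=1)
Step 2: declare d=47 at depth 1
Step 3: exit scope (depth=0)
Step 4: declare e=58 at depth 0
Step 5: declare a=(read e)=58 at depth 0
Step 6: declare e=(read e)=58 at depth 0
Step 7: declare b=82 at depth 0
Step 8: declare a=31 at depth 0
Visible at query point: a=31 b=82 e=58

Answer: 82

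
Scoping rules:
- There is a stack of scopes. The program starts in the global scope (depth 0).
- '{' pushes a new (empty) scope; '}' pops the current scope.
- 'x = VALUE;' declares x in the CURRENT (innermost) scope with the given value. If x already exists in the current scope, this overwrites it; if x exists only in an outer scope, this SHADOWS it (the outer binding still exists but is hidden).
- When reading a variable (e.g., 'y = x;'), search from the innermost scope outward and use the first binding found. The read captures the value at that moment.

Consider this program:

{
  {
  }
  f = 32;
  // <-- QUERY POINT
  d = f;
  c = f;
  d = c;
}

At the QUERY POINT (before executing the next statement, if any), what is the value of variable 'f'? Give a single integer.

Step 1: enter scope (depth=1)
Step 2: enter scope (depth=2)
Step 3: exit scope (depth=1)
Step 4: declare f=32 at depth 1
Visible at query point: f=32

Answer: 32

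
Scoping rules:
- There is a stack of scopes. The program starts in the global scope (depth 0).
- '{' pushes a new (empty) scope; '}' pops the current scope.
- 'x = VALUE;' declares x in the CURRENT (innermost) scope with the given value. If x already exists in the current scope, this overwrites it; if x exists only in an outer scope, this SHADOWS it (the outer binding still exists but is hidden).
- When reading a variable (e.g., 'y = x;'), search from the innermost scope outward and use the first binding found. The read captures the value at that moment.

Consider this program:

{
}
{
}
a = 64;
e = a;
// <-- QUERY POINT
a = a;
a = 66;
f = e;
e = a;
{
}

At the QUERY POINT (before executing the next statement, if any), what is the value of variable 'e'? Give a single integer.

Step 1: enter scope (depth=1)
Step 2: exit scope (depth=0)
Step 3: enter scope (depth=1)
Step 4: exit scope (depth=0)
Step 5: declare a=64 at depth 0
Step 6: declare e=(read a)=64 at depth 0
Visible at query point: a=64 e=64

Answer: 64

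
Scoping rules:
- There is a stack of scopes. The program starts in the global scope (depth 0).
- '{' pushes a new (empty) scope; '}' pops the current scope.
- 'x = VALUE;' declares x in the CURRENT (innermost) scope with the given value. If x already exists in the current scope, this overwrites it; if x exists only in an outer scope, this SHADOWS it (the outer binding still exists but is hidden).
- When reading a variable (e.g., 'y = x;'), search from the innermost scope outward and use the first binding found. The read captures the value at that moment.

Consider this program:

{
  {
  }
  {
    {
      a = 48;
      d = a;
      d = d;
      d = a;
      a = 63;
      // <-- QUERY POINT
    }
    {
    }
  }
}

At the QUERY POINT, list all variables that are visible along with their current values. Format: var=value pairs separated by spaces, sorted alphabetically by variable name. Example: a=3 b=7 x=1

Answer: a=63 d=48

Derivation:
Step 1: enter scope (depth=1)
Step 2: enter scope (depth=2)
Step 3: exit scope (depth=1)
Step 4: enter scope (depth=2)
Step 5: enter scope (depth=3)
Step 6: declare a=48 at depth 3
Step 7: declare d=(read a)=48 at depth 3
Step 8: declare d=(read d)=48 at depth 3
Step 9: declare d=(read a)=48 at depth 3
Step 10: declare a=63 at depth 3
Visible at query point: a=63 d=48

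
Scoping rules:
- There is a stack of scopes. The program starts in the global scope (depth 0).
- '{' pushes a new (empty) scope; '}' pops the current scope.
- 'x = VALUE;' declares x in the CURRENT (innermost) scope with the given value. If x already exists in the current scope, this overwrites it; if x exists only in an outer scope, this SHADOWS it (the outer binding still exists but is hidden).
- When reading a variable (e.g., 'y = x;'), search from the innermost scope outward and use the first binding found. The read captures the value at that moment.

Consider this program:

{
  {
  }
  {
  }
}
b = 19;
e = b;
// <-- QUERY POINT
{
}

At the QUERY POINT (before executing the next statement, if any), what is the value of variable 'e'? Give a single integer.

Answer: 19

Derivation:
Step 1: enter scope (depth=1)
Step 2: enter scope (depth=2)
Step 3: exit scope (depth=1)
Step 4: enter scope (depth=2)
Step 5: exit scope (depth=1)
Step 6: exit scope (depth=0)
Step 7: declare b=19 at depth 0
Step 8: declare e=(read b)=19 at depth 0
Visible at query point: b=19 e=19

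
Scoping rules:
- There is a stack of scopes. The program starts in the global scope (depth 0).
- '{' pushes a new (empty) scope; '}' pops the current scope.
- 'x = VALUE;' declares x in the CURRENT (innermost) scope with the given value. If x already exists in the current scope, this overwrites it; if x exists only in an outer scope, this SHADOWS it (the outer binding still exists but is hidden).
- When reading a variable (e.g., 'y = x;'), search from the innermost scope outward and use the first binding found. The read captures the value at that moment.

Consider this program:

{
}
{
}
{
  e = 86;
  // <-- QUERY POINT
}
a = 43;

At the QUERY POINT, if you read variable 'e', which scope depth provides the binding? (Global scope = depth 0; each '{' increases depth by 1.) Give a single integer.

Answer: 1

Derivation:
Step 1: enter scope (depth=1)
Step 2: exit scope (depth=0)
Step 3: enter scope (depth=1)
Step 4: exit scope (depth=0)
Step 5: enter scope (depth=1)
Step 6: declare e=86 at depth 1
Visible at query point: e=86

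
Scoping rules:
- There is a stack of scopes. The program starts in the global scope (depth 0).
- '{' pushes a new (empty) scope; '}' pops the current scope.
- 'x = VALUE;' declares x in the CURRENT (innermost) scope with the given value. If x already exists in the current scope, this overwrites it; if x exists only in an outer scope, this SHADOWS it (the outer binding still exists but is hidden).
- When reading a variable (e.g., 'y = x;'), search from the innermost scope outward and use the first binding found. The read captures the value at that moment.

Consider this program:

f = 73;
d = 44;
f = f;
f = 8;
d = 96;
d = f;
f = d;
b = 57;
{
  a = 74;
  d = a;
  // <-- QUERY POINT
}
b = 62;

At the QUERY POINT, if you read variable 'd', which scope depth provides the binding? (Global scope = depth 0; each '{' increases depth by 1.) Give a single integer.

Step 1: declare f=73 at depth 0
Step 2: declare d=44 at depth 0
Step 3: declare f=(read f)=73 at depth 0
Step 4: declare f=8 at depth 0
Step 5: declare d=96 at depth 0
Step 6: declare d=(read f)=8 at depth 0
Step 7: declare f=(read d)=8 at depth 0
Step 8: declare b=57 at depth 0
Step 9: enter scope (depth=1)
Step 10: declare a=74 at depth 1
Step 11: declare d=(read a)=74 at depth 1
Visible at query point: a=74 b=57 d=74 f=8

Answer: 1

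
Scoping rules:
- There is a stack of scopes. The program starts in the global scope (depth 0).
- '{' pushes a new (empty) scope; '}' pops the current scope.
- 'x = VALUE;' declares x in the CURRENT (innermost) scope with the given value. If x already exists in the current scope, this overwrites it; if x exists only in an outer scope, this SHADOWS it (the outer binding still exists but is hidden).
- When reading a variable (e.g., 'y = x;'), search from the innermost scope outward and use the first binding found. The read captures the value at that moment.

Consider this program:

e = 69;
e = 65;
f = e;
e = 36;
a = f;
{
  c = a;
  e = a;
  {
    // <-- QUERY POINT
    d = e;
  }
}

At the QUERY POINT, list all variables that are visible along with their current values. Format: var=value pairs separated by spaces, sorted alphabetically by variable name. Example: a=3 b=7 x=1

Answer: a=65 c=65 e=65 f=65

Derivation:
Step 1: declare e=69 at depth 0
Step 2: declare e=65 at depth 0
Step 3: declare f=(read e)=65 at depth 0
Step 4: declare e=36 at depth 0
Step 5: declare a=(read f)=65 at depth 0
Step 6: enter scope (depth=1)
Step 7: declare c=(read a)=65 at depth 1
Step 8: declare e=(read a)=65 at depth 1
Step 9: enter scope (depth=2)
Visible at query point: a=65 c=65 e=65 f=65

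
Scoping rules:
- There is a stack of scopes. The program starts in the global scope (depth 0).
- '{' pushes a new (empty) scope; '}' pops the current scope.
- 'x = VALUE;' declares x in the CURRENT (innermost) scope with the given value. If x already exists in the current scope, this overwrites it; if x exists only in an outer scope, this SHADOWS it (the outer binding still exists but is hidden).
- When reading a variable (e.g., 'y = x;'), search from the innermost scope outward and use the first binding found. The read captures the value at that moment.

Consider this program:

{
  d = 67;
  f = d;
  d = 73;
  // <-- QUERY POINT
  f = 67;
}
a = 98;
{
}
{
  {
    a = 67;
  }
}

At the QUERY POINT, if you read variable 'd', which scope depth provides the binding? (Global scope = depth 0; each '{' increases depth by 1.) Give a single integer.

Answer: 1

Derivation:
Step 1: enter scope (depth=1)
Step 2: declare d=67 at depth 1
Step 3: declare f=(read d)=67 at depth 1
Step 4: declare d=73 at depth 1
Visible at query point: d=73 f=67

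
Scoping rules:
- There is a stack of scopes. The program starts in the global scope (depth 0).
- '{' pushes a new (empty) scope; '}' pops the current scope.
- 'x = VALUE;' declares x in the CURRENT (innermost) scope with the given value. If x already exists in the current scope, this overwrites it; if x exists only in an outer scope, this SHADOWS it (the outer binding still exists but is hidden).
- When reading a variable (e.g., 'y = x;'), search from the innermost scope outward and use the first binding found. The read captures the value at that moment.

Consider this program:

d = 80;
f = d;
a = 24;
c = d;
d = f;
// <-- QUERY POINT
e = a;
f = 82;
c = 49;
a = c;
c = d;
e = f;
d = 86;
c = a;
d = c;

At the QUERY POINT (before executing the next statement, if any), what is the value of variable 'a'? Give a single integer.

Answer: 24

Derivation:
Step 1: declare d=80 at depth 0
Step 2: declare f=(read d)=80 at depth 0
Step 3: declare a=24 at depth 0
Step 4: declare c=(read d)=80 at depth 0
Step 5: declare d=(read f)=80 at depth 0
Visible at query point: a=24 c=80 d=80 f=80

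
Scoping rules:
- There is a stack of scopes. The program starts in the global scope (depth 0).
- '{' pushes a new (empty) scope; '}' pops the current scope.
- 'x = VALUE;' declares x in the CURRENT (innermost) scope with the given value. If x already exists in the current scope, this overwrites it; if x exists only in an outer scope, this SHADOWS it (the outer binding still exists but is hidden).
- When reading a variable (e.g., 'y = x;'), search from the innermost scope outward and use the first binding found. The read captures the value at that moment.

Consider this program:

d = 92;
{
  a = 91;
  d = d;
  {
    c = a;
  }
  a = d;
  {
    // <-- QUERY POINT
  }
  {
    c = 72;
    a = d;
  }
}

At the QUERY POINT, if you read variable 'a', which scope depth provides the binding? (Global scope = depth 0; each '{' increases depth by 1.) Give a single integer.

Step 1: declare d=92 at depth 0
Step 2: enter scope (depth=1)
Step 3: declare a=91 at depth 1
Step 4: declare d=(read d)=92 at depth 1
Step 5: enter scope (depth=2)
Step 6: declare c=(read a)=91 at depth 2
Step 7: exit scope (depth=1)
Step 8: declare a=(read d)=92 at depth 1
Step 9: enter scope (depth=2)
Visible at query point: a=92 d=92

Answer: 1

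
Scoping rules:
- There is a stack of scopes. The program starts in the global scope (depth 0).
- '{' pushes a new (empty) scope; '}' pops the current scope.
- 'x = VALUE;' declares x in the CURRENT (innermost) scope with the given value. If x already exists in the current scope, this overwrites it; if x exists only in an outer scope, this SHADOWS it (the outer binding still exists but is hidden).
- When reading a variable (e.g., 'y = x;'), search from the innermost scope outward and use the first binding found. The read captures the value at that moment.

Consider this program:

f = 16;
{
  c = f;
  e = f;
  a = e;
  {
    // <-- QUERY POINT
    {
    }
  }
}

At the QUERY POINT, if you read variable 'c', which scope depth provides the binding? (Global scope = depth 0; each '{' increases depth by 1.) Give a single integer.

Step 1: declare f=16 at depth 0
Step 2: enter scope (depth=1)
Step 3: declare c=(read f)=16 at depth 1
Step 4: declare e=(read f)=16 at depth 1
Step 5: declare a=(read e)=16 at depth 1
Step 6: enter scope (depth=2)
Visible at query point: a=16 c=16 e=16 f=16

Answer: 1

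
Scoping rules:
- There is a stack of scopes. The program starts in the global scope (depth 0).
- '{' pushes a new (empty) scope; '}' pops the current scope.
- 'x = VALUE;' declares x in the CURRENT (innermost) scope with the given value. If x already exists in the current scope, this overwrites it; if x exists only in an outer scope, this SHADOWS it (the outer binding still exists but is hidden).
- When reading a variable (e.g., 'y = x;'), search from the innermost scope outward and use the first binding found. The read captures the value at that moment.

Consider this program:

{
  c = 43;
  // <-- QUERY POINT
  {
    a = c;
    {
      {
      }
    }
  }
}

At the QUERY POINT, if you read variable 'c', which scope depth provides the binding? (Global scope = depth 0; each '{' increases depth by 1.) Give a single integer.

Step 1: enter scope (depth=1)
Step 2: declare c=43 at depth 1
Visible at query point: c=43

Answer: 1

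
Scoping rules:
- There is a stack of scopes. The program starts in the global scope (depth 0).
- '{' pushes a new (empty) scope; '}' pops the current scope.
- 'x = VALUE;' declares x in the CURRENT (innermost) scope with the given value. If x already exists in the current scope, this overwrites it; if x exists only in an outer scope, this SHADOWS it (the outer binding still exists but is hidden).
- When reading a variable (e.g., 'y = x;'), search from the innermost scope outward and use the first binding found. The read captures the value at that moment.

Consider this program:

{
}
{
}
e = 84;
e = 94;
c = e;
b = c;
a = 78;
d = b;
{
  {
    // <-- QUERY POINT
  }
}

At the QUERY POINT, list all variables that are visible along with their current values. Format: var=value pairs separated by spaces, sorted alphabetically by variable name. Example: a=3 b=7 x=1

Step 1: enter scope (depth=1)
Step 2: exit scope (depth=0)
Step 3: enter scope (depth=1)
Step 4: exit scope (depth=0)
Step 5: declare e=84 at depth 0
Step 6: declare e=94 at depth 0
Step 7: declare c=(read e)=94 at depth 0
Step 8: declare b=(read c)=94 at depth 0
Step 9: declare a=78 at depth 0
Step 10: declare d=(read b)=94 at depth 0
Step 11: enter scope (depth=1)
Step 12: enter scope (depth=2)
Visible at query point: a=78 b=94 c=94 d=94 e=94

Answer: a=78 b=94 c=94 d=94 e=94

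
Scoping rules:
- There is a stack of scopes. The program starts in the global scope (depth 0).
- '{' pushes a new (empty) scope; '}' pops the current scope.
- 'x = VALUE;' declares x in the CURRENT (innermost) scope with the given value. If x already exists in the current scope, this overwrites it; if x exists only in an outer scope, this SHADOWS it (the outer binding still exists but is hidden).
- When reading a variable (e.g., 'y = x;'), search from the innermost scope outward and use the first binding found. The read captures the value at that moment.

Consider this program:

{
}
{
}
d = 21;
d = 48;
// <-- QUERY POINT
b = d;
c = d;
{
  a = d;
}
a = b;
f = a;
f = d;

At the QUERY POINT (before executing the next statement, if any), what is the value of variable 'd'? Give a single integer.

Step 1: enter scope (depth=1)
Step 2: exit scope (depth=0)
Step 3: enter scope (depth=1)
Step 4: exit scope (depth=0)
Step 5: declare d=21 at depth 0
Step 6: declare d=48 at depth 0
Visible at query point: d=48

Answer: 48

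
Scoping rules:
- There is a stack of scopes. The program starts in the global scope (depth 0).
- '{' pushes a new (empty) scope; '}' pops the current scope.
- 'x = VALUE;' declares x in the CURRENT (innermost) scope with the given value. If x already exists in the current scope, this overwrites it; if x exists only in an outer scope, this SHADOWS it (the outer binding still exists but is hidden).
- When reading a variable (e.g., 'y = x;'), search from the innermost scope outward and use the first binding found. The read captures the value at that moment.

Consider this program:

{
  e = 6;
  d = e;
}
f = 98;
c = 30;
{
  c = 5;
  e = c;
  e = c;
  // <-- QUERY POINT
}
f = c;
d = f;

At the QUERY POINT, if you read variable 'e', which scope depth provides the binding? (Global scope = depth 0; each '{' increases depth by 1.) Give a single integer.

Step 1: enter scope (depth=1)
Step 2: declare e=6 at depth 1
Step 3: declare d=(read e)=6 at depth 1
Step 4: exit scope (depth=0)
Step 5: declare f=98 at depth 0
Step 6: declare c=30 at depth 0
Step 7: enter scope (depth=1)
Step 8: declare c=5 at depth 1
Step 9: declare e=(read c)=5 at depth 1
Step 10: declare e=(read c)=5 at depth 1
Visible at query point: c=5 e=5 f=98

Answer: 1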